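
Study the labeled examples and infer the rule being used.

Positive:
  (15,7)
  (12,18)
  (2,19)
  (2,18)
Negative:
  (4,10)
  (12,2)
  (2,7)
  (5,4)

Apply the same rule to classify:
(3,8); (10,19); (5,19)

The rule appears to be: sum ≥ 20.
(3,8): Negative (3+8 = 11).
(10,19): Positive (10+19 = 29).
(5,19): Positive (5+19 = 24).

Negative, Positive, Positive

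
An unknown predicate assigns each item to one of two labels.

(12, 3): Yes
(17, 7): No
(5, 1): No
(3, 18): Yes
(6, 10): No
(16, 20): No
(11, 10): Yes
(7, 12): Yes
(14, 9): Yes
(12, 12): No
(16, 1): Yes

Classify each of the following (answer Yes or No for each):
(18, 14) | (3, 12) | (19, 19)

The pattern is that an item is 'Yes' exactly when: sum is odd.
(18, 14): 18+14 = 32 — does not fit, so No. (3, 12): 3+12 = 15 — qualifies, so Yes. (19, 19): 19+19 = 38 — does not fit, so No.

No, Yes, No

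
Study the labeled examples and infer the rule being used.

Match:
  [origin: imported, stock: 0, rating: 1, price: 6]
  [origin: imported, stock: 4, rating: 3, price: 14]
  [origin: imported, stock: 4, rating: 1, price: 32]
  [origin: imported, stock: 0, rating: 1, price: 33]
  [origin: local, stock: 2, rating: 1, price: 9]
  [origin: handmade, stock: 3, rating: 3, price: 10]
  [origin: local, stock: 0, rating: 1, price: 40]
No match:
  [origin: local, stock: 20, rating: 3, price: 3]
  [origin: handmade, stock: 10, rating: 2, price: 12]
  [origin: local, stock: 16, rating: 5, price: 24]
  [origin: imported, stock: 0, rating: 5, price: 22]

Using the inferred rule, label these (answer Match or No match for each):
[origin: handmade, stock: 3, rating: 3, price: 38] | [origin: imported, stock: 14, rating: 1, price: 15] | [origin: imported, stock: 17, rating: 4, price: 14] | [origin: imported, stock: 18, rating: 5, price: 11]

The common property of the 'Match' items is: stock ≤ 4 AND rating ≤ 3. No 'No match' item has it.
[origin: handmade, stock: 3, rating: 3, price: 38] — stock = 3, rating = 3, hence Match. [origin: imported, stock: 14, rating: 1, price: 15] — stock = 14, rating = 1, hence No match. [origin: imported, stock: 17, rating: 4, price: 14] — stock = 17, rating = 4, hence No match. [origin: imported, stock: 18, rating: 5, price: 11] — stock = 18, rating = 5, hence No match.

Match, No match, No match, No match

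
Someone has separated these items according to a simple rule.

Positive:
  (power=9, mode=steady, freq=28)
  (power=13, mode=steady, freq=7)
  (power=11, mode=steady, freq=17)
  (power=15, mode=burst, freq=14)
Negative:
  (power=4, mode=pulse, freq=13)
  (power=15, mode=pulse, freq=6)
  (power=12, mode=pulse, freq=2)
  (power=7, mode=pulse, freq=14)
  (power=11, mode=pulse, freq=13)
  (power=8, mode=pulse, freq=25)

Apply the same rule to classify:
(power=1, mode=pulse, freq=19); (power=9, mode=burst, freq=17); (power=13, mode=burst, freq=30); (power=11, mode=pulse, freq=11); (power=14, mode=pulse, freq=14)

The classifier is using: mode is not pulse.
(power=1, mode=pulse, freq=19): mode is pulse, does not satisfy this → Negative. (power=9, mode=burst, freq=17): mode is burst, fits → Positive. (power=13, mode=burst, freq=30): mode is burst, fits → Positive. (power=11, mode=pulse, freq=11): mode is pulse, does not satisfy this → Negative. (power=14, mode=pulse, freq=14): mode is pulse, does not satisfy this → Negative.

Negative, Positive, Positive, Negative, Negative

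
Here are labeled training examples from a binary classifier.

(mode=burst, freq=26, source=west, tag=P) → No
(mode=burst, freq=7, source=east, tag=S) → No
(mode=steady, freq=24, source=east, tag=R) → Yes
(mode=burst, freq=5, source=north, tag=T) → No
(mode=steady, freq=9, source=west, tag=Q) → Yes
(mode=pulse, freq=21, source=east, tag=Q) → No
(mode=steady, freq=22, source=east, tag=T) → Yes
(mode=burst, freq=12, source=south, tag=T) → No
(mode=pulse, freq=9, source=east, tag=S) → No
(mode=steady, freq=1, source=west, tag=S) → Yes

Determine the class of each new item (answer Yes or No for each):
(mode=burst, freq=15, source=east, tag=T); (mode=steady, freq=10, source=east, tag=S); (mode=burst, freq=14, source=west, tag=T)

The simplest hypothesis consistent with all the labels is: mode is steady.
(mode=burst, freq=15, source=east, tag=T) → mode is burst → No. (mode=steady, freq=10, source=east, tag=S) → mode is steady → Yes. (mode=burst, freq=14, source=west, tag=T) → mode is burst → No.

No, Yes, No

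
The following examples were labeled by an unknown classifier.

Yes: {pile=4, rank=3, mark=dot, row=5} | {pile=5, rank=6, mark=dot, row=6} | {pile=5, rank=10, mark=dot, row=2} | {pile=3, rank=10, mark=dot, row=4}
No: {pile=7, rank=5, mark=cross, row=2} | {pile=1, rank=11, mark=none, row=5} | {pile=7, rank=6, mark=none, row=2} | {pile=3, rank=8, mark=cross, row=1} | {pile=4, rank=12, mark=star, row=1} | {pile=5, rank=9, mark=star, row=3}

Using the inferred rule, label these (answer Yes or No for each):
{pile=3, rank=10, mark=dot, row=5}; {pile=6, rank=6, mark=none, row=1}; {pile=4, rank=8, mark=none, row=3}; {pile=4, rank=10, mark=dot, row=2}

'Yes' ⟺ mark is dot.

Yes, No, No, Yes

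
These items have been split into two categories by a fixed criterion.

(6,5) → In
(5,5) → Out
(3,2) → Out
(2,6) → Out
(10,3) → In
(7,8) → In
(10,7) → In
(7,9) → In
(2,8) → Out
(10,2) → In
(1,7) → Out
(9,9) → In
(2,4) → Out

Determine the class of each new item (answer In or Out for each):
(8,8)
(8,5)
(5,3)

In, In, Out

Rule: sum ≥ 11. This holds for each 'In' example and fails for each 'Out' one.
(8,8): In (8+8 = 16).
(8,5): In (8+5 = 13).
(5,3): Out (5+3 = 8).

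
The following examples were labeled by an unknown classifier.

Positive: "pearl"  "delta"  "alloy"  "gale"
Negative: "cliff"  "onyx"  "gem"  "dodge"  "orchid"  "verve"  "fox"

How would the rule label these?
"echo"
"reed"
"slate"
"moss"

Checking candidate rules against both groups, what survives is: contains 'a'.
Negative: "echo", since no 'a'. Negative: "reed", since no 'a'. Positive: "slate", since has 'a'. Negative: "moss", since no 'a'.

Negative, Negative, Positive, Negative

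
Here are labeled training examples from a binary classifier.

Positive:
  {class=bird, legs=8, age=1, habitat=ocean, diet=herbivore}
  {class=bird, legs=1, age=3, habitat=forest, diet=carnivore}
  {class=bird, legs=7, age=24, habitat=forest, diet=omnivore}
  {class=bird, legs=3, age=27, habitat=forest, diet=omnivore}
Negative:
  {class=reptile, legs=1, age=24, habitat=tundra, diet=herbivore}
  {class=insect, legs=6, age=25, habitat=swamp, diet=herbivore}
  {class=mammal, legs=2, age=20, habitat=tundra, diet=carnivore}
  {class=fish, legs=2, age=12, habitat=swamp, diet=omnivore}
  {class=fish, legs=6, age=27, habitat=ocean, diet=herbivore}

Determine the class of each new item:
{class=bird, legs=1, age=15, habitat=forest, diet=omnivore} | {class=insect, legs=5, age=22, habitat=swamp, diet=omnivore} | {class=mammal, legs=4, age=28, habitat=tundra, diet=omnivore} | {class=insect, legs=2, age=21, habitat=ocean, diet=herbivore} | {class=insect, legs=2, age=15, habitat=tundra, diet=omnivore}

Positive, Negative, Negative, Negative, Negative

The simplest hypothesis consistent with all the labels is: class is bird.
{class=bird, legs=1, age=15, habitat=forest, diet=omnivore} — class is bird, hence Positive.
{class=insect, legs=5, age=22, habitat=swamp, diet=omnivore} — class is insect, hence Negative.
{class=mammal, legs=4, age=28, habitat=tundra, diet=omnivore} — class is mammal, hence Negative.
{class=insect, legs=2, age=21, habitat=ocean, diet=herbivore} — class is insect, hence Negative.
{class=insect, legs=2, age=15, habitat=tundra, diet=omnivore} — class is insect, hence Negative.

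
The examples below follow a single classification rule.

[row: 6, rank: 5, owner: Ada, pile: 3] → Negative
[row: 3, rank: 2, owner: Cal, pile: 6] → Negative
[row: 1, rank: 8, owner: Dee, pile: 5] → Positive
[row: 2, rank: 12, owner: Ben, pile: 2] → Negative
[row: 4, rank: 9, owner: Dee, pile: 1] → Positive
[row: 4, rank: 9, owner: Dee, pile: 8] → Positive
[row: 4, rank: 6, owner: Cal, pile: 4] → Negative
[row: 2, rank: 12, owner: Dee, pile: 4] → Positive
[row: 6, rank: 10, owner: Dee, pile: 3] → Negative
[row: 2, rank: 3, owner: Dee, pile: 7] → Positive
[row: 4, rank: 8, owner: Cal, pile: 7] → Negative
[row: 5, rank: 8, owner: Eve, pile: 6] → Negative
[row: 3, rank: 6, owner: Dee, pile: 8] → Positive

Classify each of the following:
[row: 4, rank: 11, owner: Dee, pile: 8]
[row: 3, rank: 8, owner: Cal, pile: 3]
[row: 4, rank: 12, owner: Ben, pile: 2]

Rule: owner is Dee AND row ≤ 4. This holds for each 'Positive' example and fails for each 'Negative' one.
[row: 4, rank: 11, owner: Dee, pile: 8]: owner is Dee, row = 4, satisfies this → Positive.
[row: 3, rank: 8, owner: Cal, pile: 3]: owner is Cal, row = 3, does not fit → Negative.
[row: 4, rank: 12, owner: Ben, pile: 2]: owner is Ben, row = 4, does not fit → Negative.

Positive, Negative, Negative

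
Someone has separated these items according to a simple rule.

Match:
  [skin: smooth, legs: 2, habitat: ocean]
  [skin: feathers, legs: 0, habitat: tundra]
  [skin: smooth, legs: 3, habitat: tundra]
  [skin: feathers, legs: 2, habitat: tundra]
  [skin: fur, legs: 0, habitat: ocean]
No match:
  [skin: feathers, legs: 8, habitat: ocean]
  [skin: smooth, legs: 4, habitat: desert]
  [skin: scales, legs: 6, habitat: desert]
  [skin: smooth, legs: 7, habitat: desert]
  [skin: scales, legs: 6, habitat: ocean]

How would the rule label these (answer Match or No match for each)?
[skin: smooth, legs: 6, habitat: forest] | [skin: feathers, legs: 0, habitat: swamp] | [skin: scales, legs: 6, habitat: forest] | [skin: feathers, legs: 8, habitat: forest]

All 'Match' examples share one property — legs ≤ 3 — and every 'No match' example lacks it.

No match, Match, No match, No match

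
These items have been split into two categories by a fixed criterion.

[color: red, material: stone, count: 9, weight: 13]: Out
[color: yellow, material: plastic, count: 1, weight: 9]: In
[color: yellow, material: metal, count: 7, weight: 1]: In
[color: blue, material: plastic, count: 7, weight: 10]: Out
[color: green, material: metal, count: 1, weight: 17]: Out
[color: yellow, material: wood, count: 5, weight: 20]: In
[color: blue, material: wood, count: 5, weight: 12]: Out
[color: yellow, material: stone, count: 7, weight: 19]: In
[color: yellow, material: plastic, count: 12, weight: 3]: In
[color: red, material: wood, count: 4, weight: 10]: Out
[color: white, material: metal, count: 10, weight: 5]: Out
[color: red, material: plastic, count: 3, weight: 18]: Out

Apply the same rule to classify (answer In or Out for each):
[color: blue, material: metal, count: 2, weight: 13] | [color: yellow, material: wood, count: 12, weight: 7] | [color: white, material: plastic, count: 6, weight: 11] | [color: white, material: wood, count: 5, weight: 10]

The pattern is that an item is 'In' exactly when: color is yellow.
[color: blue, material: metal, count: 2, weight: 13]: color is blue — does not pass, so Out. [color: yellow, material: wood, count: 12, weight: 7]: color is yellow — meets the rule, so In. [color: white, material: plastic, count: 6, weight: 11]: color is white — does not pass, so Out. [color: white, material: wood, count: 5, weight: 10]: color is white — does not pass, so Out.

Out, In, Out, Out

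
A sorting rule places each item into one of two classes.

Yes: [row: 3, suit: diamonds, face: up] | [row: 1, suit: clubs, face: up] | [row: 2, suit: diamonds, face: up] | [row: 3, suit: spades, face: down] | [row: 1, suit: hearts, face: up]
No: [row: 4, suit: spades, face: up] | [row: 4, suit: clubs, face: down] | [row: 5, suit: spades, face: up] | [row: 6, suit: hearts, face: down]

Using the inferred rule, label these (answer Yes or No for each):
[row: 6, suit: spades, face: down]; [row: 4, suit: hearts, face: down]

No, No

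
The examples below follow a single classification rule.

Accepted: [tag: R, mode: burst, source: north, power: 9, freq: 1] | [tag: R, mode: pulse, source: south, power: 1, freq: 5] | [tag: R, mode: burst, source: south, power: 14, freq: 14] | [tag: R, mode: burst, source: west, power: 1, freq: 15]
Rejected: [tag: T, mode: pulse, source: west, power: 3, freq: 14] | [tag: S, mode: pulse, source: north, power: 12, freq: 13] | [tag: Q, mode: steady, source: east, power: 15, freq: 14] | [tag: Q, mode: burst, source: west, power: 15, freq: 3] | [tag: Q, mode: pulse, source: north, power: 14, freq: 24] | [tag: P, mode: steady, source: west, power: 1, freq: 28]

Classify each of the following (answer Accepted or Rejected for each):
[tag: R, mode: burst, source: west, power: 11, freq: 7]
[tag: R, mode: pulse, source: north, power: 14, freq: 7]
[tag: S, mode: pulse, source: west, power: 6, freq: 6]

Accepted, Accepted, Rejected

Comparing the two groups points to one rule — tag is R.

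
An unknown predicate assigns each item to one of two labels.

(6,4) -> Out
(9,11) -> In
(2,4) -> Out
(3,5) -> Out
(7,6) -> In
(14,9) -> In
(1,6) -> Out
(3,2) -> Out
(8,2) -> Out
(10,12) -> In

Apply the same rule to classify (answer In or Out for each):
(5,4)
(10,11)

Out, In

The simplest hypothesis consistent with all the labels is: sum ≥ 13.
(5,4): Out (5+4 = 9).
(10,11): In (10+11 = 21).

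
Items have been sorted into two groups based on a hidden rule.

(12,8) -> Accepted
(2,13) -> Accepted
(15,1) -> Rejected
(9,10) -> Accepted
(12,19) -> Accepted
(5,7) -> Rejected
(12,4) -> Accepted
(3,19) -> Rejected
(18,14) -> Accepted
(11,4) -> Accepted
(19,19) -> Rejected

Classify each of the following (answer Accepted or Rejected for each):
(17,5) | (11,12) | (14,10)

Rejected, Accepted, Accepted

The distinguishing property — product is even — holds for all the 'Accepted' cases and none of the 'Rejected' cases.
(17,5): 17·5 = 85, fails this test → Rejected.
(11,12): 11·12 = 132, matches → Accepted.
(14,10): 14·10 = 140, matches → Accepted.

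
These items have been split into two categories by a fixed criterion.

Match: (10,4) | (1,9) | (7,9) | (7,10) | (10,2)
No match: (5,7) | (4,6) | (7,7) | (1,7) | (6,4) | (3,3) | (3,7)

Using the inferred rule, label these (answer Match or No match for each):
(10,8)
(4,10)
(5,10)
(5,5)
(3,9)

Match, Match, Match, No match, Match

All 'Match' examples share one property — max ≥ 9 — and every 'No match' example lacks it.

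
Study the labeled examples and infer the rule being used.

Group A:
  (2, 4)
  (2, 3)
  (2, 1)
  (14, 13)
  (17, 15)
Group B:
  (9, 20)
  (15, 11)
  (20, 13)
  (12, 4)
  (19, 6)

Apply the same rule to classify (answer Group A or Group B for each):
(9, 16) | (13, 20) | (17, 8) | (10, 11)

A rule that fits every label: |first − second| ≤ 2 — true of each 'Group A' example, false of each 'Group B' one.
(9, 16) — |9−16| = 7, hence Group B. (13, 20) — |13−20| = 7, hence Group B. (17, 8) — |17−8| = 9, hence Group B. (10, 11) — |10−11| = 1, hence Group A.

Group B, Group B, Group B, Group A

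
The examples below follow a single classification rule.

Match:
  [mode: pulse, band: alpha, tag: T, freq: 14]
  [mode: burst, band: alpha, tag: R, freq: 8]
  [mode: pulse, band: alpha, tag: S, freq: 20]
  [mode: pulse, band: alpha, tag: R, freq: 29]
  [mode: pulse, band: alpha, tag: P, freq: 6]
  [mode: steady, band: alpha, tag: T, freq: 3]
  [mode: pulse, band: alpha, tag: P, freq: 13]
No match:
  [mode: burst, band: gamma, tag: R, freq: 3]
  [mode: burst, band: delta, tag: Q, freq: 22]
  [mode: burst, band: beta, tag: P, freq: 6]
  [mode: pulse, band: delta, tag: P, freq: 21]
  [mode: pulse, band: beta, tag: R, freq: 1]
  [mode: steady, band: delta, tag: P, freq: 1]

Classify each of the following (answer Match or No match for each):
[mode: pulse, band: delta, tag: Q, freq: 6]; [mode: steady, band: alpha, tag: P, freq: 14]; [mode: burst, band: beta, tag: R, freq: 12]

The common property of the 'Match' items is: band is alpha. No 'No match' item has it.
[mode: pulse, band: delta, tag: Q, freq: 6] → band is delta → No match. [mode: steady, band: alpha, tag: P, freq: 14] → band is alpha → Match. [mode: burst, band: beta, tag: R, freq: 12] → band is beta → No match.

No match, Match, No match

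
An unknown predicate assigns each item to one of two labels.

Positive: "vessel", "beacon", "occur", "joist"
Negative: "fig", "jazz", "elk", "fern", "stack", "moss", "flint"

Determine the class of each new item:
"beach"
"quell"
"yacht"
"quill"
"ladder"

Positive, Positive, Negative, Positive, Positive

The pattern is that an item is 'Positive' exactly when: has ≥ 2 vowels.
"beach": Positive (2 vowels). "quell": Positive (2 vowels). "yacht": Negative (1 vowel). "quill": Positive (2 vowels). "ladder": Positive (2 vowels).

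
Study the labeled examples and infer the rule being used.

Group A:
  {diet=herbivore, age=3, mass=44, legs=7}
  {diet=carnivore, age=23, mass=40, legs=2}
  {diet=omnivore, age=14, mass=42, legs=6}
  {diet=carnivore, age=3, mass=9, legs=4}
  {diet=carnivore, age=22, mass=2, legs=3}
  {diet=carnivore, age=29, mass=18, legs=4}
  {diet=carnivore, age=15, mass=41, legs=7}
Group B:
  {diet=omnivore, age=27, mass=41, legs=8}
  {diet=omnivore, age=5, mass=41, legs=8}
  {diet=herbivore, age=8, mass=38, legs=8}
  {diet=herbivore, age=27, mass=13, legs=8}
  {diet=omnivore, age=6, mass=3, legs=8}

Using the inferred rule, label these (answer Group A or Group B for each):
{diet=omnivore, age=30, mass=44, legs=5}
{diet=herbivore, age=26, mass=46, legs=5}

Group A, Group A

Rule: legs ≤ 7. This holds for each 'Group A' example and fails for each 'Group B' one.
{diet=omnivore, age=30, mass=44, legs=5}: legs = 5 — qualifies, so Group A. {diet=herbivore, age=26, mass=46, legs=5}: legs = 5 — qualifies, so Group A.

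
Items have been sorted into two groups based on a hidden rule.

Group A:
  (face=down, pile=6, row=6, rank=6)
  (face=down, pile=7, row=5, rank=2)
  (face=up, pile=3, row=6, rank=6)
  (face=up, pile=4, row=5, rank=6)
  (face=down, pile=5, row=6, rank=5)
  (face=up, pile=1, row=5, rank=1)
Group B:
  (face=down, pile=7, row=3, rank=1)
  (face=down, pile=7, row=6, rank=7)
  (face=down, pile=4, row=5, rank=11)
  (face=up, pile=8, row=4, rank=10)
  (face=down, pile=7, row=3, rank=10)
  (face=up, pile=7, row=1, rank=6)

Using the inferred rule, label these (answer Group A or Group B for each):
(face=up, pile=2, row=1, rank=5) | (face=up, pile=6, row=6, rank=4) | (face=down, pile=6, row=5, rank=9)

The simplest hypothesis consistent with all the labels is: rank ≤ 6 AND row ≥ 4.
(face=up, pile=2, row=1, rank=5): Group B (rank = 5, row = 1).
(face=up, pile=6, row=6, rank=4): Group A (rank = 4, row = 6).
(face=down, pile=6, row=5, rank=9): Group B (rank = 9, row = 5).

Group B, Group A, Group B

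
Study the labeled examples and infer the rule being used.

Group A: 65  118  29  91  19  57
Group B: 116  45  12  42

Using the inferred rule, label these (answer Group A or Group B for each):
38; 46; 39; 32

The classifier is using: digit sum ≥ 10.
38 — digit sum 3+8 = 11, hence Group A. 46 — digit sum 4+6 = 10, hence Group A. 39 — digit sum 3+9 = 12, hence Group A. 32 — digit sum 3+2 = 5, hence Group B.

Group A, Group A, Group A, Group B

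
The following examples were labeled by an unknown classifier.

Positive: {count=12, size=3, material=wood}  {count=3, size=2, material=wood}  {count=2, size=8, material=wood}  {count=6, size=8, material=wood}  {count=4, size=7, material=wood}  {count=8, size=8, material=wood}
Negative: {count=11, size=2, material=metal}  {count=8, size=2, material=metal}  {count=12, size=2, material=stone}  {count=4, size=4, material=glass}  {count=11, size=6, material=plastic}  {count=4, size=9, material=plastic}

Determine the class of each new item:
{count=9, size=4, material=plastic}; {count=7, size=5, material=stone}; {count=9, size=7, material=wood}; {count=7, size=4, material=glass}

One predicate separates the groups cleanly: material is wood.

Negative, Negative, Positive, Negative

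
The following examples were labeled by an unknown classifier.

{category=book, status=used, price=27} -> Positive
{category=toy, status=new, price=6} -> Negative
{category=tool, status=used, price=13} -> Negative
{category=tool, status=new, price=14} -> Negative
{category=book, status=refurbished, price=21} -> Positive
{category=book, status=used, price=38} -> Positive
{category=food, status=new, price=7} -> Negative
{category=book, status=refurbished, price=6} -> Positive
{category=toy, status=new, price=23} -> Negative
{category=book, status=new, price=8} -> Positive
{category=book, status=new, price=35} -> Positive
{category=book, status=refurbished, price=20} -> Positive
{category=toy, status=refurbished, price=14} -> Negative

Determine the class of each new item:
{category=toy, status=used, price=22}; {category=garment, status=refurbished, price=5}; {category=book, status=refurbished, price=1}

The simplest hypothesis consistent with all the labels is: category is book.

Negative, Negative, Positive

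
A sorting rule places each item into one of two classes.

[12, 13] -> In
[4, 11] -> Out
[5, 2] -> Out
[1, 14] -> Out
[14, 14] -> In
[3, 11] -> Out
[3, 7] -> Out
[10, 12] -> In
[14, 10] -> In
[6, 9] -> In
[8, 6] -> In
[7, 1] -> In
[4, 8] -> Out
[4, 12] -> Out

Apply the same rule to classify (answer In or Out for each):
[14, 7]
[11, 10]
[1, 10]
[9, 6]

In, In, Out, In

'In' ⟺ first ≥ 6.
[14, 7] — first 14, hence In.
[11, 10] — first 11, hence In.
[1, 10] — first 1, hence Out.
[9, 6] — first 9, hence In.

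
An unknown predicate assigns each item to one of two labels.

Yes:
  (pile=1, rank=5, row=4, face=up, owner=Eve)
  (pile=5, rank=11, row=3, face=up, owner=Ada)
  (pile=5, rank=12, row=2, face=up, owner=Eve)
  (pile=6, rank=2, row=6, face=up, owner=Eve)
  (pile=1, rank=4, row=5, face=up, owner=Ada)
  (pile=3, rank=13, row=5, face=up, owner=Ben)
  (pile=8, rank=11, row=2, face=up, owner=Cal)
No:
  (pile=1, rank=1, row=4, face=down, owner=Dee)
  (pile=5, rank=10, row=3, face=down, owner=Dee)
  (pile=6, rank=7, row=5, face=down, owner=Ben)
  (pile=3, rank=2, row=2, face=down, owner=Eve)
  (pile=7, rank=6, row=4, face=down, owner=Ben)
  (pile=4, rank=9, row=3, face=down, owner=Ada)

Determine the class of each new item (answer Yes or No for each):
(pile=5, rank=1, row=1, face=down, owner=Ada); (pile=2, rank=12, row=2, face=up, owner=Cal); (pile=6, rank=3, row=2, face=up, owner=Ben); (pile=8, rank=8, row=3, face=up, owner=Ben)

The simplest hypothesis consistent with all the labels is: face is up.
(pile=5, rank=1, row=1, face=down, owner=Ada): No (face is down).
(pile=2, rank=12, row=2, face=up, owner=Cal): Yes (face is up).
(pile=6, rank=3, row=2, face=up, owner=Ben): Yes (face is up).
(pile=8, rank=8, row=3, face=up, owner=Ben): Yes (face is up).

No, Yes, Yes, Yes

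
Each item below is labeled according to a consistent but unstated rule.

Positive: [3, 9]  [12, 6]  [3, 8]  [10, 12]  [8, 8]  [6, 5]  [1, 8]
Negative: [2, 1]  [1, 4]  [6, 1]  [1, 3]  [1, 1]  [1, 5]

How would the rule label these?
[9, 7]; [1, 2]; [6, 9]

Positive, Negative, Positive

Every 'Positive' example satisfies: sum ≥ 9. None of the 'Negative' examples do.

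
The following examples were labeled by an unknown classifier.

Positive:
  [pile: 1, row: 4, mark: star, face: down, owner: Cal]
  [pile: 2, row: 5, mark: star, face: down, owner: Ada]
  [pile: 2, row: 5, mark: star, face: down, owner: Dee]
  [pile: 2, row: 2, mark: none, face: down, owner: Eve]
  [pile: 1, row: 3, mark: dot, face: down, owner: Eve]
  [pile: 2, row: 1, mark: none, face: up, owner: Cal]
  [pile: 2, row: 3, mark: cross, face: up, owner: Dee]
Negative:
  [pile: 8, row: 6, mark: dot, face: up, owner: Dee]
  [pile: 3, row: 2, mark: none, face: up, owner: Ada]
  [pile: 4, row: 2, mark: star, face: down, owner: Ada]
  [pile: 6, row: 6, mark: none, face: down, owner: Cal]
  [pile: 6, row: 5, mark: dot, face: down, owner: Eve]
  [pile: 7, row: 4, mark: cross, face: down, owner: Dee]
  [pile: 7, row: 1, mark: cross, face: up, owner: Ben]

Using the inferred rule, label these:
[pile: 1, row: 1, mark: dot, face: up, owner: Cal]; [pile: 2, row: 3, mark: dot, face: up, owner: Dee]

Positive, Positive

A rule that fits every label: pile ≤ 2 — true of each 'Positive' example, false of each 'Negative' one.
[pile: 1, row: 1, mark: dot, face: up, owner: Cal]: pile = 1, fits → Positive.
[pile: 2, row: 3, mark: dot, face: up, owner: Dee]: pile = 2, fits → Positive.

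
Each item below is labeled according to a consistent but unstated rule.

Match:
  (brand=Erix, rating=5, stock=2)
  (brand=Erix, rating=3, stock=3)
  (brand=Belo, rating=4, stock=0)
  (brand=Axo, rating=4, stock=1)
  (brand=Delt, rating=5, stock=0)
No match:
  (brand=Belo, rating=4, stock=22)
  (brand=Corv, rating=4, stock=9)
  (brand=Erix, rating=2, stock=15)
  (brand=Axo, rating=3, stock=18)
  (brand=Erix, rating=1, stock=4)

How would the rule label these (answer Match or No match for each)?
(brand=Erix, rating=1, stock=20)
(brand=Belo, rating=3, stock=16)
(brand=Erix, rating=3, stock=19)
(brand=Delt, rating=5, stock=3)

No match, No match, No match, Match

The simplest hypothesis consistent with all the labels is: stock ≤ 3.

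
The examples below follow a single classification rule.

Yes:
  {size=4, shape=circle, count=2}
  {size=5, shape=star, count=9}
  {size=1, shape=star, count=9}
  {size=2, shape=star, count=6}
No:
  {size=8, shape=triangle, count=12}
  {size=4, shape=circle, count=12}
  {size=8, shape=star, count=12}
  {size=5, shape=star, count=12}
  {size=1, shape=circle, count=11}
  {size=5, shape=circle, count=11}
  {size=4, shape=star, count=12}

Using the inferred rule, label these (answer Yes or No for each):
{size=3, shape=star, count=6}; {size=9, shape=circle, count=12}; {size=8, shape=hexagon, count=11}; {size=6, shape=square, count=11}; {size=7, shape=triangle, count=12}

Yes, No, No, No, No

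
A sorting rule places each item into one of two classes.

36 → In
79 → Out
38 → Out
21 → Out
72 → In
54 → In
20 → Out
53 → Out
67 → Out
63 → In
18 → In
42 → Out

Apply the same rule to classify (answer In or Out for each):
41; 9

Out, In

Every 'In' example satisfies: multiple of 9. None of the 'Out' examples do.
41 — 41 = 9·4 + 5, hence Out. 9 — 9 = 9·1, hence In.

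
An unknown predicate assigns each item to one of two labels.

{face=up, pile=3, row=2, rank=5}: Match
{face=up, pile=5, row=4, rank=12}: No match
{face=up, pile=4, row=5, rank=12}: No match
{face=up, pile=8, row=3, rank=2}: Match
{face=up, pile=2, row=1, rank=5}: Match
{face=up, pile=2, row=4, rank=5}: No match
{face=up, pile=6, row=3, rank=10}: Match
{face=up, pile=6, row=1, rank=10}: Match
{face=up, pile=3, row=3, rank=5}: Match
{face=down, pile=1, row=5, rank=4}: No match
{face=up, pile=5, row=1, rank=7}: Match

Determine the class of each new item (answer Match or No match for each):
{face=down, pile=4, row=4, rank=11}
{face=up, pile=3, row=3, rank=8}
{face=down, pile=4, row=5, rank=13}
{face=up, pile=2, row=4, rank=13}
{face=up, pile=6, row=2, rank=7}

No match, Match, No match, No match, Match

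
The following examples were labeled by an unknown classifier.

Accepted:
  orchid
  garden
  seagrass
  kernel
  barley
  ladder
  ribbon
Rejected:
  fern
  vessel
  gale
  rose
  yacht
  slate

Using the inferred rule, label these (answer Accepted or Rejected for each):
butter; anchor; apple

The classifier is using: length ≥ 5 AND contains 'r'.
butter → length 6, has 'r' → Accepted. anchor → length 6, has 'r' → Accepted. apple → length 5, no 'r' → Rejected.

Accepted, Accepted, Rejected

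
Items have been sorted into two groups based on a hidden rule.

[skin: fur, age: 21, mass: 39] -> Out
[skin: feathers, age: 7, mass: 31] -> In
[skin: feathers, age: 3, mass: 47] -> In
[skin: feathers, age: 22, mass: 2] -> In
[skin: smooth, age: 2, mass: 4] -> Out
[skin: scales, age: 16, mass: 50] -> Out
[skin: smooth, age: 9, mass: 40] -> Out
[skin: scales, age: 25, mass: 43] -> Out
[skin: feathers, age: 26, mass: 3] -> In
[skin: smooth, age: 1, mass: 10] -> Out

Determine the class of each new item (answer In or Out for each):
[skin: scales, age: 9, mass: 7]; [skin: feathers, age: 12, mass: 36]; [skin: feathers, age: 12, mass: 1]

Rule: skin is feathers. This holds for each 'In' example and fails for each 'Out' one.
[skin: scales, age: 9, mass: 7] — skin is scales, hence Out.
[skin: feathers, age: 12, mass: 36] — skin is feathers, hence In.
[skin: feathers, age: 12, mass: 1] — skin is feathers, hence In.

Out, In, In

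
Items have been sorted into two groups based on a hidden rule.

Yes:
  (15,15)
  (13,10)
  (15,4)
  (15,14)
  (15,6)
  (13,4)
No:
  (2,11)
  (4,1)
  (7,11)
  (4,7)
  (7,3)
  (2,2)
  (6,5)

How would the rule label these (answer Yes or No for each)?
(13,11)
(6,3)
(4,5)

The pattern is that an item is 'Yes' exactly when: first ≥ 10.
(13,11): first 13, fits → Yes. (6,3): first 6, doesn't match → No. (4,5): first 4, doesn't match → No.

Yes, No, No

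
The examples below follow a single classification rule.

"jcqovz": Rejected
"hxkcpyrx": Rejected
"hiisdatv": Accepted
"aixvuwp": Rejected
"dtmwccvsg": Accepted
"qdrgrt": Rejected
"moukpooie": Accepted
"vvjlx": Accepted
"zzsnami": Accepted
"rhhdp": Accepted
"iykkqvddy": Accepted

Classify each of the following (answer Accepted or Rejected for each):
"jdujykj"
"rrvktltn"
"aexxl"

Rejected, Accepted, Accepted

The distinguishing property — has a double letter — holds for all the 'Accepted' cases and none of the 'Rejected' cases.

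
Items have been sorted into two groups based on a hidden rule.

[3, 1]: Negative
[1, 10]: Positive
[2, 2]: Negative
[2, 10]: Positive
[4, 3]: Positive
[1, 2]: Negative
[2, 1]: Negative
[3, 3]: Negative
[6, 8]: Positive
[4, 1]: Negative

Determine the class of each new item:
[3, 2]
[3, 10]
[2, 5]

A rule that fits every label: sum ≥ 7 — true of each 'Positive' example, false of each 'Negative' one.

Negative, Positive, Positive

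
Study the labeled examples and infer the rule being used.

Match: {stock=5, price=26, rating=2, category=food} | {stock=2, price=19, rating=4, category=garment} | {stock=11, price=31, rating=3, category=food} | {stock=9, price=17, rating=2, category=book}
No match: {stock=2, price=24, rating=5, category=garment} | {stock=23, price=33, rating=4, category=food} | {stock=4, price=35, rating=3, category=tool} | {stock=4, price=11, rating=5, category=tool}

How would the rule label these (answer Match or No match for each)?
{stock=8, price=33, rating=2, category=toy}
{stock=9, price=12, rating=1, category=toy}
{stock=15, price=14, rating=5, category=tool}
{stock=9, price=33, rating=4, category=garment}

No match, Match, No match, No match

The classifier is using: price ≤ 31 AND rating ≤ 4.
{stock=8, price=33, rating=2, category=toy}: price = 33, rating = 2, lacks this property → No match. {stock=9, price=12, rating=1, category=toy}: price = 12, rating = 1, meets the rule → Match. {stock=15, price=14, rating=5, category=tool}: price = 14, rating = 5, lacks this property → No match. {stock=9, price=33, rating=4, category=garment}: price = 33, rating = 4, lacks this property → No match.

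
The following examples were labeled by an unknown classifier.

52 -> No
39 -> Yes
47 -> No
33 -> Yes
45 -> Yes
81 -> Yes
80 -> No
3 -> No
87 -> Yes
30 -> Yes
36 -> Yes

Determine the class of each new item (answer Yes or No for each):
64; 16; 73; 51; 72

No, No, No, Yes, Yes

One predicate separates the groups cleanly: multiple of 3 AND at least 30.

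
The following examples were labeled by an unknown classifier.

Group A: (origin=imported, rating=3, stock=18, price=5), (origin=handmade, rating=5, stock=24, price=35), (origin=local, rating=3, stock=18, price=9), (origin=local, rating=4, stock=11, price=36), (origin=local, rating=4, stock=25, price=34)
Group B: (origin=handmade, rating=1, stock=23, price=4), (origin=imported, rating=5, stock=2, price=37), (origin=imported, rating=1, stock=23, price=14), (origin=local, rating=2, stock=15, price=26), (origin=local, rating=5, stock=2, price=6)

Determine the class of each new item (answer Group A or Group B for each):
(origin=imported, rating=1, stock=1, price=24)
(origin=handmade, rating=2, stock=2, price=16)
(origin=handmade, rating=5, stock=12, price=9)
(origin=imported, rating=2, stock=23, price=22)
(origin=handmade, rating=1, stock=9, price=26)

The distinguishing property — rating ≥ 3 AND stock ≥ 11 — holds for all the 'Group A' cases and none of the 'Group B' cases.
(origin=imported, rating=1, stock=1, price=24): Group B (rating = 1, stock = 1).
(origin=handmade, rating=2, stock=2, price=16): Group B (rating = 2, stock = 2).
(origin=handmade, rating=5, stock=12, price=9): Group A (rating = 5, stock = 12).
(origin=imported, rating=2, stock=23, price=22): Group B (rating = 2, stock = 23).
(origin=handmade, rating=1, stock=9, price=26): Group B (rating = 1, stock = 9).

Group B, Group B, Group A, Group B, Group B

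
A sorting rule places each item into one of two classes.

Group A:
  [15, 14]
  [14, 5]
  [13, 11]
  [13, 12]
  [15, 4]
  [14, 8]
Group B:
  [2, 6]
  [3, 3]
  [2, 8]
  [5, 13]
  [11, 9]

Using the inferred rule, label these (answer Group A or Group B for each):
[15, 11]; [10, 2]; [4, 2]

Group A, Group B, Group B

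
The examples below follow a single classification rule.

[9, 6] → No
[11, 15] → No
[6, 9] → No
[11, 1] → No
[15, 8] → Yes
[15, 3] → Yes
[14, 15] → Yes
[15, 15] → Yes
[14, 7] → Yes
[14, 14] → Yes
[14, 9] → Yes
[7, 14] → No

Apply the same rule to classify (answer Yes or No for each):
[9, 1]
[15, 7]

The rule appears to be: first ≥ 14.
[9, 1] → first 9 → No. [15, 7] → first 15 → Yes.

No, Yes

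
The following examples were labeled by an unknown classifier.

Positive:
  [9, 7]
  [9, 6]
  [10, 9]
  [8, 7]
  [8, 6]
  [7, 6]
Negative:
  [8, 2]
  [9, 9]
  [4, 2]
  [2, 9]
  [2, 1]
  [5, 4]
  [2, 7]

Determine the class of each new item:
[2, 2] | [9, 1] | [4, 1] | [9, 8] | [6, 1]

The distinguishing property — first > second AND sum ≥ 11 — holds for all the 'Positive' cases and none of the 'Negative' cases.

Negative, Negative, Negative, Positive, Negative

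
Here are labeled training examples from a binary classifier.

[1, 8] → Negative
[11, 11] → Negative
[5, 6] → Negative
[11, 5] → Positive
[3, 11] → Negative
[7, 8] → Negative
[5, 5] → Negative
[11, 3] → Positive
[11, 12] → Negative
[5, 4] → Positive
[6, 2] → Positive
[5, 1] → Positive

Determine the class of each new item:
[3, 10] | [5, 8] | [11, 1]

One predicate separates the groups cleanly: first > second.
Negative: [3, 10], since 3 < 10. Negative: [5, 8], since 5 < 8. Positive: [11, 1], since 11 > 1.

Negative, Negative, Positive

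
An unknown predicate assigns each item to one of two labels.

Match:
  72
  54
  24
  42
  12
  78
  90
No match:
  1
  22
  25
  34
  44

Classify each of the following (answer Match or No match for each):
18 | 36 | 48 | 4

The distinguishing property — multiple of 3 — holds for all the 'Match' cases and none of the 'No match' cases.
18 — 18 = 3·6, hence Match. 36 — 36 = 3·12, hence Match. 48 — 48 = 3·16, hence Match. 4 — 4 = 3·1 + 1, hence No match.

Match, Match, Match, No match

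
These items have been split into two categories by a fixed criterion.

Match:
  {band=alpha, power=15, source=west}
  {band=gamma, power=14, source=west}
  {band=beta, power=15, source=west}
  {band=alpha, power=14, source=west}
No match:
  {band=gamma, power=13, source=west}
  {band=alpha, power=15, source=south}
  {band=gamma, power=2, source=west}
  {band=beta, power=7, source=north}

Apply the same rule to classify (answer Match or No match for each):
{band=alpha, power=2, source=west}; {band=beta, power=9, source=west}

The rule appears to be: source is west AND power ≥ 14.
{band=alpha, power=2, source=west} — source is west, power = 2, hence No match. {band=beta, power=9, source=west} — source is west, power = 9, hence No match.

No match, No match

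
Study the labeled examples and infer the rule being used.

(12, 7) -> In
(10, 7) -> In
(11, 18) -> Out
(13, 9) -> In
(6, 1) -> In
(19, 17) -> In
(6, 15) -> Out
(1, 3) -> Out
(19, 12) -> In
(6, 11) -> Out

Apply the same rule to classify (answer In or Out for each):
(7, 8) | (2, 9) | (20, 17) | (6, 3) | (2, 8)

The pattern is that an item is 'In' exactly when: first > second.
(7, 8): Out (7 < 8).
(2, 9): Out (2 < 9).
(20, 17): In (20 > 17).
(6, 3): In (6 > 3).
(2, 8): Out (2 < 8).

Out, Out, In, In, Out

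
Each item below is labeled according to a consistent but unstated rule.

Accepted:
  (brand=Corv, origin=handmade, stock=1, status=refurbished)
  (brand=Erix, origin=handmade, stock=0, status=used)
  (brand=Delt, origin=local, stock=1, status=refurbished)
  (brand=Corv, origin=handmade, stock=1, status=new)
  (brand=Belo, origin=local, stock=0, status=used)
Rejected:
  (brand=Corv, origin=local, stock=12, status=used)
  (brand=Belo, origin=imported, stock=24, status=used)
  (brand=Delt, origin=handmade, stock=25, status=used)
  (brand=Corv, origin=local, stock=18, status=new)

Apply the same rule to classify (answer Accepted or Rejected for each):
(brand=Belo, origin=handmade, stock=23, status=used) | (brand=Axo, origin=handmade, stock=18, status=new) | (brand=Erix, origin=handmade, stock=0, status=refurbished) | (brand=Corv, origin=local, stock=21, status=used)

Rejected, Rejected, Accepted, Rejected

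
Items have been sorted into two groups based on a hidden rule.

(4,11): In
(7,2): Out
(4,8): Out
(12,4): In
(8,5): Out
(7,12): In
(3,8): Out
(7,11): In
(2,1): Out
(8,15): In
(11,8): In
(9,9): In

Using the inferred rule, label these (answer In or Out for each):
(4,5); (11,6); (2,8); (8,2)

Out, In, Out, Out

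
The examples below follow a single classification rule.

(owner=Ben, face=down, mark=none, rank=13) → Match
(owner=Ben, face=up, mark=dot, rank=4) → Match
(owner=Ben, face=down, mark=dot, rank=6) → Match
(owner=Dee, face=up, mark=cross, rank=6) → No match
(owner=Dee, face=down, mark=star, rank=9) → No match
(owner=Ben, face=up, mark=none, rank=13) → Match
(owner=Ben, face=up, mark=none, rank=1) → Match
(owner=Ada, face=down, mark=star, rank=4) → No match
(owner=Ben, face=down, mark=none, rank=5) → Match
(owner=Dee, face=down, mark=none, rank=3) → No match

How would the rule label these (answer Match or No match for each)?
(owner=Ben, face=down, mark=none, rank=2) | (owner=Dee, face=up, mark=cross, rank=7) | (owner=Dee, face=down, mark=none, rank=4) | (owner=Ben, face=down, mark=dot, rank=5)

Match, No match, No match, Match

Rule: owner is Ben. This holds for each 'Match' example and fails for each 'No match' one.
Match: (owner=Ben, face=down, mark=none, rank=2), since owner is Ben. No match: (owner=Dee, face=up, mark=cross, rank=7), since owner is Dee. No match: (owner=Dee, face=down, mark=none, rank=4), since owner is Dee. Match: (owner=Ben, face=down, mark=dot, rank=5), since owner is Ben.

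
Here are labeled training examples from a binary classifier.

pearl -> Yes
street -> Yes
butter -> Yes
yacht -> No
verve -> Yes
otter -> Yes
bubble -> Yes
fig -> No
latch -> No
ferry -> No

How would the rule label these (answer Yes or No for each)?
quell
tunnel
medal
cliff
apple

The classifier is using: has ≥ 2 vowels.
Yes: quell, since 2 vowels.
Yes: tunnel, since 2 vowels.
Yes: medal, since 2 vowels.
No: cliff, since 1 vowel.
Yes: apple, since 2 vowels.

Yes, Yes, Yes, No, Yes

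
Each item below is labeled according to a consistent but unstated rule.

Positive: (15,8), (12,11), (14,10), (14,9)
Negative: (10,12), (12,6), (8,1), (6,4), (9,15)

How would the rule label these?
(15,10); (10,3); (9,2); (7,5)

All 'Positive' examples share one property — first > second AND sum ≥ 22 — and every 'Negative' example lacks it.
(15,10) → 15 > 10, 15+10 = 25 → Positive.
(10,3) → 10 > 3, 10+3 = 13 → Negative.
(9,2) → 9 > 2, 9+2 = 11 → Negative.
(7,5) → 7 > 5, 7+5 = 12 → Negative.

Positive, Negative, Negative, Negative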